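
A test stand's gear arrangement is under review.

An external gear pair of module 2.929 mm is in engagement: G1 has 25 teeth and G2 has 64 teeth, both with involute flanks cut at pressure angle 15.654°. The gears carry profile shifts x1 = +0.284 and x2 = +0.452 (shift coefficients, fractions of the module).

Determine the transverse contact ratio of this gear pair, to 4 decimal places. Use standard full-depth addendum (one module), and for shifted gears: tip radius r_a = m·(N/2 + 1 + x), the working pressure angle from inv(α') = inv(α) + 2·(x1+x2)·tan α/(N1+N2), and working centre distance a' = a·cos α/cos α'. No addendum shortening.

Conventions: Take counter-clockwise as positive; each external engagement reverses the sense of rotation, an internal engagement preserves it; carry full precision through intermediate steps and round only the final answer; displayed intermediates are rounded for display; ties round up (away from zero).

recognized (one external pair, fixed centres): single-mesh tooth geometry, m = 2.929, N1 = 25, N2 = 64
base radii: r_b1 = 35.254494, r_b2 = 90.251506
tip radii: r_a1 = 40.373336, r_a2 = 97.980908
inv(α') = inv(15.654°) + 2·(+0.284+0.452)·tan α/(25+64) = 0.01164206  ⇒  α' = 18.46547°
a' = a·cos α / cos α' = 130.3405·cos 15.654°/cos 18.46547° = 132.318450
action lengths: √(r_a1²−r_b1²) = 19.675540, √(r_a2²−r_b2²) = 38.143467
base pitch p_b = π·m·cos α = 8.860421
CR = (19.675540 + 38.143467 − 132.318450·sin 18.46547°)/8.860421 = 1.795557
contact ratio ≈ 1.7956

1.7956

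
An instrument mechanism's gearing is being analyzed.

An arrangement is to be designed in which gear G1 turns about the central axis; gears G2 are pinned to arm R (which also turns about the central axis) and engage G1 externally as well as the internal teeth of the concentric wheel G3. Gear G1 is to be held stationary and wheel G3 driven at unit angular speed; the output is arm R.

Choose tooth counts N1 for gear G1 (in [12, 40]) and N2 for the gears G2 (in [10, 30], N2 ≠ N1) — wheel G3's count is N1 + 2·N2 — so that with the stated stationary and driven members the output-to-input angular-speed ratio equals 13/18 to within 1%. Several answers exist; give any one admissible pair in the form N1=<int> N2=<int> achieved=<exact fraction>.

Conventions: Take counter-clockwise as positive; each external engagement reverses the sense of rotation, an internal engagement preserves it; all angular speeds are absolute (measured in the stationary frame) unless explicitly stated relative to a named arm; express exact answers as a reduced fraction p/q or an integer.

design class (target 13/18): planetary set
Willis with ω_sun = 0: ω_arm/ω_ring = N3/(N1+N3); set equal to 13/18  ⇒  N3/N1 = (13/18)/(1 − 13/18) = 13/5
N3 = N1 + 2·N2  ⇒  N2/N1 = (N3/N1 − 1)/2 = (13/5 − 1)/2 = 4/5
smallest multiple with N1 ≥ 12 and N2 ≥ 10: k = 3  ⇒  N1 = 3·5 = 15, N2 = 3·4 = 12 (N1 ≤ 40, N2 ≤ 30, N2 ≠ N1 ✓), N3 = 15 + 2·12 = 39
check: N3/(N1+N3) with N1 = 15, N3 = 39 gives 13/18; |achieved − target| = 0 ≤ 13/1800 ✓

N1=15 N2=12 achieved=13/18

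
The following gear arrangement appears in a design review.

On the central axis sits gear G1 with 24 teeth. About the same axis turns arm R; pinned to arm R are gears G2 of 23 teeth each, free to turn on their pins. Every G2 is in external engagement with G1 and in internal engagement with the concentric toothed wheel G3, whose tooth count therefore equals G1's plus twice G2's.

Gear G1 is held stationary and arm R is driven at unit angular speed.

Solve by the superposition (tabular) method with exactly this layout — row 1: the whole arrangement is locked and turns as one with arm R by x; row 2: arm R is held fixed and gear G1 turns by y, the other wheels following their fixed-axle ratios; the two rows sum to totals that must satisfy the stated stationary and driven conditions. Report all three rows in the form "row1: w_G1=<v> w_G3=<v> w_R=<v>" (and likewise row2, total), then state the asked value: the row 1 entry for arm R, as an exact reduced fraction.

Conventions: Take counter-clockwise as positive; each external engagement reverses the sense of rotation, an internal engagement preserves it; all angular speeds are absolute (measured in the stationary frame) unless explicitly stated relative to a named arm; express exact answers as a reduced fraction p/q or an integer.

row1: w_G1=1 w_G3=1 w_R=1
row2: w_G1=-1 w_G3=12/35 w_R=0
total: w_G1=0 w_G3=47/35 w_R=1
asked value: 1

topology: planetary set — G1 24T / G2 23T / G3 70T, arm = carrier (Willis)
row 1 (train locked, turned with arm): all members turn x
row 2: sun turns y, ring = −(24/70)·y, arm 0
boundary: total ω_sun = x + y = 0 and total ω_arm = x = 1  ⇒  y = -1, x = 1
row 2 ring = −(24/70)·(-1) = 12/35
totals (row 1 + row 2): sun 1 + (-1) = 0, ring 1 + 12/35 = 47/35, arm 1 + 0 = 1
asked cell (row1, arm) = 1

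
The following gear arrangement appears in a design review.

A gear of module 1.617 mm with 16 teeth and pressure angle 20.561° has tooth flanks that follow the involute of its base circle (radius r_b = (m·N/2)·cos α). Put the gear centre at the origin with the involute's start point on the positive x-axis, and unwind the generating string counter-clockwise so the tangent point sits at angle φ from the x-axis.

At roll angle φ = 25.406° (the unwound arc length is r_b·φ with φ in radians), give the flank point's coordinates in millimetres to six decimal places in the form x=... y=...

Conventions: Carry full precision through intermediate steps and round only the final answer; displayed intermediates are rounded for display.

class = single-mesh tooth geometry [base-circle involute, m = 1.617, 16T]
pitch radius r_p = m·N/2 = 1.617·16/2 = 12.936000
base radius r_b = r_p·cos α = 12.936000·cos 20.561° = 12.111961
roll angle φ = 25.406° = 0.44341835 rad
x = r_b·(cos φ + φ·sin φ) = 13.244793
y = r_b·(sin φ − φ·cos φ) = 0.345121

x=13.244793 y=0.345121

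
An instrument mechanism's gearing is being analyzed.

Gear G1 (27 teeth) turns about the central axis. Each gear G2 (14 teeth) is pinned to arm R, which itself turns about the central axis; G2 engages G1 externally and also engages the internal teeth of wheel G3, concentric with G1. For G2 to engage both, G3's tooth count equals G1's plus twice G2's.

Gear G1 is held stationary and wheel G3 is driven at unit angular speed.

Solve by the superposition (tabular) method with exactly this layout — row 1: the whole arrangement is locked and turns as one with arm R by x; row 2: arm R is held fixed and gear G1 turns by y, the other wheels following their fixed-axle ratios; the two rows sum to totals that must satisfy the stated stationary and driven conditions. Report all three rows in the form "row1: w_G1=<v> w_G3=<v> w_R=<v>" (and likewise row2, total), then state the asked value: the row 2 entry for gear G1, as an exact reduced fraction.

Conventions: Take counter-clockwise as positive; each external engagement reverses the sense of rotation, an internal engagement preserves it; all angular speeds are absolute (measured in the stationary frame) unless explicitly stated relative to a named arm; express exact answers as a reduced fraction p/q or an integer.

recognized (axles ride arm R): planetary set, 27/14/55 teeth
row 1 — lock + rotate with arm: ω_sun = ω_ring = ω_arm = x
row 2 — arm fixed, fixed-axis ratios: sun y, ring −(27/55)·y, arm 0
boundary: total ω_sun = x + y = 0 and total ω_ring = x − (27/55)·y = 1  ⇒  y = -55/82, x = 55/82
row 2 ring = −(27/55)·(-55/82) = 27/82
totals (row 1 + row 2): sun 55/82 + (-55/82) = 0, ring 55/82 + 27/82 = 1, arm 55/82 + 0 = 55/82
asked cell (row2, sun) = -55/82

row1: w_G1=55/82 w_G3=55/82 w_R=55/82
row2: w_G1=-55/82 w_G3=27/82 w_R=0
total: w_G1=0 w_G3=1 w_R=55/82
asked value: -55/82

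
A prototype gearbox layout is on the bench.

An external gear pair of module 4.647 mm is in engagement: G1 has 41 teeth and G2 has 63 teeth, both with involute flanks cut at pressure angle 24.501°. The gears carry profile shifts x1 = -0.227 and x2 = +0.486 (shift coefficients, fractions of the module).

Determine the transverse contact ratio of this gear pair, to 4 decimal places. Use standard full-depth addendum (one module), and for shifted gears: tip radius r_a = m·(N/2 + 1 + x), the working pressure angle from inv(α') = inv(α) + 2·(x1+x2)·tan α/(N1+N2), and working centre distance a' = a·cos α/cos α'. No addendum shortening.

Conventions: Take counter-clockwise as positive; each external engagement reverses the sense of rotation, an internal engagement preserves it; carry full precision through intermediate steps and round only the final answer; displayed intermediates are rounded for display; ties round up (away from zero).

1.5304

recognized (one external pair, fixed centres): single-mesh tooth geometry, m = 4.647, N1 = 41, N2 = 63
base radii: r_b1 = 86.685406, r_b2 = 133.199526
tip radii: r_a1 = 98.855631, r_a2 = 153.285942
inv(α') = inv(24.501°) + 2·(-0.227+0.486)·tan α/(41+63) = 0.03039419  ⇒  α' = 25.10981°
a' = a·cos α / cos α' = 241.6440·cos 24.501°/cos 25.10981° = 242.833651
action lengths: √(r_a1²−r_b1²) = 47.519219, √(r_a2²−r_b2²) = 75.858198
base pitch p_b = π·m·cos α = 13.284402
CR = (47.519219 + 75.858198 − 242.833651·sin 25.10981°)/13.284402 = 1.530356
contact ratio ≈ 1.5304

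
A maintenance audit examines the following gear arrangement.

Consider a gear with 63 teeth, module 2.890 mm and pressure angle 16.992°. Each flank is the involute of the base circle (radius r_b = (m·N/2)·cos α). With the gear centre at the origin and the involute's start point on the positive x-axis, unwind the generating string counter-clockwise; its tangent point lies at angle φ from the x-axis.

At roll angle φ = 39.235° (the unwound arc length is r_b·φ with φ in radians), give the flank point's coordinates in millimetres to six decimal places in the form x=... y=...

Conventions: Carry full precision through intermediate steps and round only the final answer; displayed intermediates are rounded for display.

x=105.142020 y=8.888974

recognized (one wheel, involute flank): single-mesh tooth geometry, m = 2.890, N = 63
pitch radius r_p = m·N/2 = 2.890·63/2 = 91.035000
base radius r_b = r_p·cos α = 91.035000·cos 16.992° = 87.060919
roll angle φ = 39.235° = 0.68477993 rad
x = r_b·(cos φ + φ·sin φ) = 105.142020
y = r_b·(sin φ − φ·cos φ) = 8.888974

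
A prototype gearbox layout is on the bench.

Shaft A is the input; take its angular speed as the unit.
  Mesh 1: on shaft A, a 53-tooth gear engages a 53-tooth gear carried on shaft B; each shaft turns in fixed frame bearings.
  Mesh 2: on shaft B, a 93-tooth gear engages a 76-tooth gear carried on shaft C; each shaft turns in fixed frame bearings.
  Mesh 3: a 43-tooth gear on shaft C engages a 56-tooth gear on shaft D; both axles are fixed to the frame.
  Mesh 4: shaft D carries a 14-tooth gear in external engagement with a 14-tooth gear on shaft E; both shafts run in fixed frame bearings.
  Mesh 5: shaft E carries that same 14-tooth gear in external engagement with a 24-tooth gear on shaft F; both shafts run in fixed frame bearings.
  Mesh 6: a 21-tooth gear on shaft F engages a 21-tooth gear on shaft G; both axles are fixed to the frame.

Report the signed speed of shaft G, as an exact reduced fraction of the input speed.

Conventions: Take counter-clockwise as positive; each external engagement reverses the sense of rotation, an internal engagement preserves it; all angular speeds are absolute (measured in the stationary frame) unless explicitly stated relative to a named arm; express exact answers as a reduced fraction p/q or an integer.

1333/2432

6-mesh fixed-axis compound train (all bearings frame-fixed)
mesh 1 [53T→53T]: |ω|/ω_in = 1×53/53 = 1, sense flips to −
mesh 2 [93T→76T]: |ω|/ω_in = 1×93/76 = 93/76, sense flips to +
mesh 3 [43T→56T]: |ω|/ω_in = (93/76)×43/56 = 3999/4256, sense flips to −
mesh 4 [14T→14T]: |ω|/ω_in = (3999/4256)×14/14 = 3999/4256, sense flips to +
mesh 5 [14T→24T]: |ω|/ω_in = (3999/4256)×14/24 = 1333/2432, sense flips to −
mesh 6 [21T→21T]: |ω|/ω_in = (1333/2432)×21/21 = 1333/2432, sense flips to +
signed output speed (× input speed) = 1333/2432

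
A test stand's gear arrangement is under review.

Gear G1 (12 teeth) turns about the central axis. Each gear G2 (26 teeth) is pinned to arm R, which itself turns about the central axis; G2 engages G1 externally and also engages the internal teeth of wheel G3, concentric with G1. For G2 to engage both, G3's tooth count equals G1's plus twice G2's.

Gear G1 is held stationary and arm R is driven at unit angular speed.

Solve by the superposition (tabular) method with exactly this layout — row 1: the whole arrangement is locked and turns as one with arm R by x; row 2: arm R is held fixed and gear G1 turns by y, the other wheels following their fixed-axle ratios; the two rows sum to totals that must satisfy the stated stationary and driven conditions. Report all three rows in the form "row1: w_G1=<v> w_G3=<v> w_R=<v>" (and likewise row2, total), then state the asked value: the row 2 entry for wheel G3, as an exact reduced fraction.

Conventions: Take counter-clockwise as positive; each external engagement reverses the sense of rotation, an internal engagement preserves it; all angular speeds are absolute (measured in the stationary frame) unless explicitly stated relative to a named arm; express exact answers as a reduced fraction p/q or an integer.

row1: w_G1=1 w_G3=1 w_R=1
row2: w_G1=-1 w_G3=3/16 w_R=0
total: w_G1=0 w_G3=19/16 w_R=1
asked value: 3/16

topology: planetary set — G1 12T / G2 26T / G3 64T, arm = carrier (Willis)
row 1 (train locked, turned with arm): all members turn x
superposition row 2 [arm held]: sun y, ring −(12/64)·y, arm 0
boundary: total ω_sun = x + y = 0 and total ω_arm = x = 1  ⇒  y = -1, x = 1
row 2 ring = −(12/64)·(-1) = 3/16
totals (row 1 + row 2): sun 1 + (-1) = 0, ring 1 + 3/16 = 19/16, arm 1 + 0 = 1
asked cell (row2, ring) = 3/16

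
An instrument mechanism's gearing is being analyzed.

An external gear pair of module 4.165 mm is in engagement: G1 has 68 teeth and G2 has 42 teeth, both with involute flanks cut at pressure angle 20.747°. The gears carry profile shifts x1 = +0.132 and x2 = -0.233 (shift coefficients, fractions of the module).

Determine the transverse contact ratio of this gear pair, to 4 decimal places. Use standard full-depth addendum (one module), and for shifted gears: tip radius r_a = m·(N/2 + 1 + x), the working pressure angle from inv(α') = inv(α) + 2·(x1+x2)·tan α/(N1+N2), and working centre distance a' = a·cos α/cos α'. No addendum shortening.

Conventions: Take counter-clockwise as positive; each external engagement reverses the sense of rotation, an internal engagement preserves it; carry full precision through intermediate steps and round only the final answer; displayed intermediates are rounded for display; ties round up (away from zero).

1.7488

topology: single-mesh involute geometry — m = 4.165, 68T/42T pair
base radii: r_b1 = 132.427124, r_b2 = 81.793224
tip radii: r_a1 = 146.324780, r_a2 = 90.659555
inv(α') = inv(20.747°) + 2·(+0.132-0.233)·tan α/(68+42) = 0.01600715  ⇒  α' = 20.46508°
a' = a·cos α / cos α' = 229.0750·cos 20.747°/cos 20.46508° = 228.651591
action lengths: √(r_a1²−r_b1²) = 62.241450, √(r_a2²−r_b2²) = 39.102730
base pitch p_b = π·m·cos α = 12.236238
CR = (62.241450 + 39.102730 − 228.651591·sin 20.46508°)/12.236238 = 1.748842
contact ratio ≈ 1.7488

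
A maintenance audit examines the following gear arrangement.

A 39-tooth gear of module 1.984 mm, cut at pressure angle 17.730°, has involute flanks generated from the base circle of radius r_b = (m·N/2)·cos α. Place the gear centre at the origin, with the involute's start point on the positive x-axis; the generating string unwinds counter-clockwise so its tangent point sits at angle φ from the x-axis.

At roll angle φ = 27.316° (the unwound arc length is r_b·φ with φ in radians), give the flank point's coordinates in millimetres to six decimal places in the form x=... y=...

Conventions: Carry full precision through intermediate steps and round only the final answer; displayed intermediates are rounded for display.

x=40.803364 y=1.301071

recognized (one wheel, involute flank): single-mesh tooth geometry, m = 1.984, N = 39
pitch radius r_p = m·N/2 = 1.984·39/2 = 38.688000
base radius r_b = r_p·cos α = 38.688000·cos 17.730° = 36.850404
roll angle φ = 27.316° = 0.47675414 rad
x = r_b·(cos φ + φ·sin φ) = 40.803364
y = r_b·(sin φ − φ·cos φ) = 1.301071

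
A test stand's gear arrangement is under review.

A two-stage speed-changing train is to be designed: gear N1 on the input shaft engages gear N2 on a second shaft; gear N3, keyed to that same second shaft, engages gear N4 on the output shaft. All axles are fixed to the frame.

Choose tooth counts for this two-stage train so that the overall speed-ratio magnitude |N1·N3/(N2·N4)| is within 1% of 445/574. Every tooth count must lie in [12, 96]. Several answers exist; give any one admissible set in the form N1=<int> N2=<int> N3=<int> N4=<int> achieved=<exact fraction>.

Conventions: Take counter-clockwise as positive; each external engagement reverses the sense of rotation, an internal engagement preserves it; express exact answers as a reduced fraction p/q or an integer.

N1=15 N2=21 N3=89 N4=82 achieved=445/574

class = fixed-axis compound train [2-stage, 445/574 wanted]
target = 445/574 in lowest terms: an exact hit needs N1·N3 = k·445 and N2·N4 = k·574 for one integer k, every count in [12, 96]; additionally prefer no 1:1 stage (N1 ≠ N2, N3 ≠ N4)
k = 1…2: no 1:1-free in-range split of k·445 and k·574 into factor pairs; take k = 3
k = 3: N1·N3 = 1335 = 15·89, N2·N4 = 1722 = 21·82
achieved = 15·89/(21·82) = 445/574; |achieved − target| = 0 ≤ 89/11480 ✓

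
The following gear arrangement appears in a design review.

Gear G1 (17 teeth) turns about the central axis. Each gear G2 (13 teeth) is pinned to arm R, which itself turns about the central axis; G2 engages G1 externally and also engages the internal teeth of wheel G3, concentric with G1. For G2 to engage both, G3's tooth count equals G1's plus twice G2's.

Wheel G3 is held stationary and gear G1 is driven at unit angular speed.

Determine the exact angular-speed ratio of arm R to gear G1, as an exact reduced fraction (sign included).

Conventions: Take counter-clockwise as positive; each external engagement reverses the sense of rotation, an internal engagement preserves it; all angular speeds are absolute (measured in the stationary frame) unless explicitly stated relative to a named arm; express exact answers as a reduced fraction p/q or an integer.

topology: planetary set — G1 17T / G2 13T / G3 43T, arm = carrier (Willis)
ring teeth: 17 + 2·13 = 43
17(ω_sun−ω_arm) = −43(ω_ring−ω_arm),  ω_ring = 0, ω_sun = 1
17(1−ω_arm) = −43(0−ω_arm)  ⇒  60·ω_arm = 17  ⇒  ω_arm = 17/60
ω_out/ω_in = 17/60

17/60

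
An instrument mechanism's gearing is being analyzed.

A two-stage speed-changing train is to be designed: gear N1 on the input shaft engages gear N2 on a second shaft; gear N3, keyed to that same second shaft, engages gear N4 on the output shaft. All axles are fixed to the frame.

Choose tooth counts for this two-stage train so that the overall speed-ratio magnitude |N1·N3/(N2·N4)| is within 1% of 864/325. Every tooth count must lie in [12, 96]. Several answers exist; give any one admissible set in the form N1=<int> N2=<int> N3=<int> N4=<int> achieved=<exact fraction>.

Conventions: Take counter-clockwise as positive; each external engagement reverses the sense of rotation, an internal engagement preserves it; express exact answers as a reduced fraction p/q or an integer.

class = fixed-axis compound train [2-stage, 864/325 wanted]
target = 864/325 in lowest terms: an exact hit needs N1·N3 = k·864 and N2·N4 = k·325 for one integer k, every count in [12, 96]; additionally prefer no 1:1 stage (N1 ≠ N2, N3 ≠ N4)
k = 1: N1·N3 = 864 = 12·72, N2·N4 = 325 = 13·25
achieved = 12·72/(13·25) = 864/325; |achieved − target| = 0 ≤ 216/8125 ✓

N1=12 N2=13 N3=72 N4=25 achieved=864/325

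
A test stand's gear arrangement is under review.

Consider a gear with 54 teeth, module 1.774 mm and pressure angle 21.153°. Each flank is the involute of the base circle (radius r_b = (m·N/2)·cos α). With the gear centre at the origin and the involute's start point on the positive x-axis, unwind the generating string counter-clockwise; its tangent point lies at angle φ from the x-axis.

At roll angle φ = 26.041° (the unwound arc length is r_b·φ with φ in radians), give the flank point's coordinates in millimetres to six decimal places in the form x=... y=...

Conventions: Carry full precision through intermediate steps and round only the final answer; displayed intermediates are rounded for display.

class = single-mesh tooth geometry [base-circle involute, m = 1.774, 54T]
pitch radius r_p = m·N/2 = 1.774·54/2 = 47.898000
base radius r_b = r_p·cos α = 47.898000·cos 21.153° = 44.670639
roll angle φ = 26.041° = 0.45450119 rad
x = r_b·(cos φ + φ·sin φ) = 49.048924
y = r_b·(sin φ − φ·cos φ) = 1.369330

x=49.048924 y=1.369330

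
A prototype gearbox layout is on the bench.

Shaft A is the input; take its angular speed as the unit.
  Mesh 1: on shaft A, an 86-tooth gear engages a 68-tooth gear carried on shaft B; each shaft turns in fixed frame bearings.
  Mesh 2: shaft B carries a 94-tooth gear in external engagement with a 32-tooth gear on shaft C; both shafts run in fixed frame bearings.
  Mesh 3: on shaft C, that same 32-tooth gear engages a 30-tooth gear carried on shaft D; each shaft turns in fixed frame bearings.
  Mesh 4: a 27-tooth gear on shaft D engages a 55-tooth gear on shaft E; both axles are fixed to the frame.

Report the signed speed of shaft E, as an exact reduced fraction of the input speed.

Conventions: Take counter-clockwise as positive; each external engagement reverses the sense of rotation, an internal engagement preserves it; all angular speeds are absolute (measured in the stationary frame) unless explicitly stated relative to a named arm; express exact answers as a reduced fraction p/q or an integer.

18189/9350

4-mesh fixed-axis compound train (all bearings frame-fixed)
mesh 1 [86T→68T]: |ω|/ω_in = 1×86/68 = 43/34, sense flips to −
mesh 2 [94T→32T]: |ω|/ω_in = (43/34)×94/32 = 2021/544, sense flips to +
mesh 3 [32T→30T]: |ω|/ω_in = (2021/544)×32/30 = 2021/510, sense flips to −
mesh 4 [27T→55T]: |ω|/ω_in = (2021/510)×27/55 = 18189/9350, sense flips to +
signed output speed (× input speed) = 18189/9350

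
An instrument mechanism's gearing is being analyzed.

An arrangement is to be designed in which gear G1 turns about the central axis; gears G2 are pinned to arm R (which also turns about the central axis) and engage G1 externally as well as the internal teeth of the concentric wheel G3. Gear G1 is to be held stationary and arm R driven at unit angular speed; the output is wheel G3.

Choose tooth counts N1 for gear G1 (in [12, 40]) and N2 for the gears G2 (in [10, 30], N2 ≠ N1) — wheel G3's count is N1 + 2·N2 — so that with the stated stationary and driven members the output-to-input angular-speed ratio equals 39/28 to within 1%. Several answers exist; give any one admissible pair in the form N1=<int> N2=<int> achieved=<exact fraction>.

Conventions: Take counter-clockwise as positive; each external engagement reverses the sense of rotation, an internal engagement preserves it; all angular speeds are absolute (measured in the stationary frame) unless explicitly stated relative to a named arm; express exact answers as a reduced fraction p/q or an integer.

N1=22 N2=17 achieved=39/28

planetary set to be sized for 39/28 (Willis relation)
Willis with ω_sun = 0: ω_ring/ω_arm = (N1+N3)/N3; set equal to 39/28  ⇒  N3/N1 = 1/(39/28 − 1) = 28/11
N3 = N1 + 2·N2  ⇒  N2/N1 = (N3/N1 − 1)/2 = (28/11 − 1)/2 = 17/22
smallest multiple with N1 ≥ 12 and N2 ≥ 10: k = 1  ⇒  N1 = 1·22 = 22, N2 = 1·17 = 17 (N1 ≤ 40, N2 ≤ 30, N2 ≠ N1 ✓), N3 = 22 + 2·17 = 56
check: (N1+N3)/N3 with N1 = 22, N3 = 56 gives 39/28; |achieved − target| = 0 ≤ 39/2800 ✓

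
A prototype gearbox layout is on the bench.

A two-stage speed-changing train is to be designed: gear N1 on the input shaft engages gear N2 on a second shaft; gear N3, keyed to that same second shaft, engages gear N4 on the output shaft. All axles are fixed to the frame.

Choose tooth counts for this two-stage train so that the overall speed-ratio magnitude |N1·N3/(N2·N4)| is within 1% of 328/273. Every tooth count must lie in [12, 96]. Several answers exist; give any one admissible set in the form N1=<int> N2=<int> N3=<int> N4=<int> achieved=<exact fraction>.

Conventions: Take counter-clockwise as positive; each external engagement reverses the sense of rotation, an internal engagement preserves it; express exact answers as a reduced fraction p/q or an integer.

N1=16 N2=13 N3=41 N4=42 achieved=328/273

2-stage fixed-axis compound train for ratio 328/273
target = 328/273 in lowest terms: an exact hit needs N1·N3 = k·328 and N2·N4 = k·273 for one integer k, every count in [12, 96]; additionally prefer no 1:1 stage (N1 ≠ N2, N3 ≠ N4)
k = 1: no 1:1-free in-range split of k·328 and k·273 into factor pairs; take k = 2
k = 2: N1·N3 = 656 = 16·41, N2·N4 = 546 = 13·42
achieved = 16·41/(13·42) = 328/273; |achieved − target| = 0 ≤ 82/6825 ✓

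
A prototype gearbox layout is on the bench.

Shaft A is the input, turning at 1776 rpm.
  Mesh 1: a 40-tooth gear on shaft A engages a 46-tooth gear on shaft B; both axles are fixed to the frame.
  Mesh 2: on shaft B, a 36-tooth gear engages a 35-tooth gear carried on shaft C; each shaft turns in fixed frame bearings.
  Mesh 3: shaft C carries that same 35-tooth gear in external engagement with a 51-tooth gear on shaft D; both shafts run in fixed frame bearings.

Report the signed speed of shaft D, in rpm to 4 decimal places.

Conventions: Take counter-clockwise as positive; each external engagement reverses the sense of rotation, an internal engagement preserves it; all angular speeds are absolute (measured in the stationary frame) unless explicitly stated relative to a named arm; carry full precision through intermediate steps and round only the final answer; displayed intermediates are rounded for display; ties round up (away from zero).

recognized (4 fixed axles, 3 meshes): fixed-axis compound train
mesh 1 [40T→46T]: ω = 1776.0000×40/46 = 1544.3478 rpm, sense flips to −
mesh 2 [36T→35T]: ω = 1544.3478×36/35 = 1588.4720 rpm, sense flips to +
mesh 3 [35T→51T]: ω = 1588.4720×35/51 = 1090.1279 rpm, sense flips to −
signed output speed = -1090.1279 rpm

-1090.1279 rpm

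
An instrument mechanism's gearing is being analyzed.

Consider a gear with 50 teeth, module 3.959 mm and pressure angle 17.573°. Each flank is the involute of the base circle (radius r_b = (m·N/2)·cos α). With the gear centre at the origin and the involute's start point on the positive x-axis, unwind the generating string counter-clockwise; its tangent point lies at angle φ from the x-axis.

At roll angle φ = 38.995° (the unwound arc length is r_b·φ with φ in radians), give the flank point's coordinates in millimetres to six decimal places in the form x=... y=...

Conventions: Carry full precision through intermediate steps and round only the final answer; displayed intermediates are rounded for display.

x=113.742985 y=9.463594

recognized (one wheel, involute flank): single-mesh tooth geometry, m = 3.959, N = 50
pitch radius r_p = m·N/2 = 3.959·50/2 = 98.975000
base radius r_b = r_p·cos α = 98.975000·cos 17.573° = 94.356139
roll angle φ = 38.995° = 0.68059114 rad
x = r_b·(cos φ + φ·sin φ) = 113.742985
y = r_b·(sin φ − φ·cos φ) = 9.463594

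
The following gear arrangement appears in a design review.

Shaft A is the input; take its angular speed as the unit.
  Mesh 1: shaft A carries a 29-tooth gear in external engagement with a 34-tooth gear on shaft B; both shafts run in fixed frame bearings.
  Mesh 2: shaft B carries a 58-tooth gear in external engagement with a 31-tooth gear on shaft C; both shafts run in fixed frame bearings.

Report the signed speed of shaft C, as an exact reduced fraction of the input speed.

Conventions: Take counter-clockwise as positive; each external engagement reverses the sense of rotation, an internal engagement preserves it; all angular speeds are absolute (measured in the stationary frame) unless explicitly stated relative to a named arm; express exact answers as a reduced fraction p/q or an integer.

841/527

2-mesh fixed-axis compound train (all bearings frame-fixed)
mesh 1 [29T→34T]: |ω|/ω_in = 1×29/34 = 29/34, sense flips to −
mesh 2 [58T→31T]: |ω|/ω_in = (29/34)×58/31 = 841/527, sense flips to +
signed output speed (× input speed) = 841/527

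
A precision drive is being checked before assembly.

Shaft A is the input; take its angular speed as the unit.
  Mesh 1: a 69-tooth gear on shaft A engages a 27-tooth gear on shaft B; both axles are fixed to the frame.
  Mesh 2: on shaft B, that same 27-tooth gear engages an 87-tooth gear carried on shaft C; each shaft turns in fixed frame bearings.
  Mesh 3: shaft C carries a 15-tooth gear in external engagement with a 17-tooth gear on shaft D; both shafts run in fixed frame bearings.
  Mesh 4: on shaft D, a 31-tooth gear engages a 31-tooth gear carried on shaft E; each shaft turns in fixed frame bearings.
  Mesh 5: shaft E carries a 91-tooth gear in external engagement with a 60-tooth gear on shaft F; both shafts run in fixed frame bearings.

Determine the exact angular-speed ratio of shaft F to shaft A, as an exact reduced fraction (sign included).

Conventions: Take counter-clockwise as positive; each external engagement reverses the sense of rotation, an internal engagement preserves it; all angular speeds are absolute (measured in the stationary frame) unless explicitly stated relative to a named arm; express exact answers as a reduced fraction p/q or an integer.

-2093/1972

class = fixed-axis compound train [5 meshes; 5 ratios multiply, 5 sense flips]
mesh 1 [69T→27T]: running ratio 23/9, sense −
mesh 2 [27T→87T]: running ratio 23/29, sense +
mesh 3 [15T→17T]: running ratio 345/493, sense −
mesh 4 [31T→31T]: running ratio 345/493, sense +
mesh 5 [91T→60T]: running ratio 2093/1972, sense −
ω_out/ω_in = -2093/1972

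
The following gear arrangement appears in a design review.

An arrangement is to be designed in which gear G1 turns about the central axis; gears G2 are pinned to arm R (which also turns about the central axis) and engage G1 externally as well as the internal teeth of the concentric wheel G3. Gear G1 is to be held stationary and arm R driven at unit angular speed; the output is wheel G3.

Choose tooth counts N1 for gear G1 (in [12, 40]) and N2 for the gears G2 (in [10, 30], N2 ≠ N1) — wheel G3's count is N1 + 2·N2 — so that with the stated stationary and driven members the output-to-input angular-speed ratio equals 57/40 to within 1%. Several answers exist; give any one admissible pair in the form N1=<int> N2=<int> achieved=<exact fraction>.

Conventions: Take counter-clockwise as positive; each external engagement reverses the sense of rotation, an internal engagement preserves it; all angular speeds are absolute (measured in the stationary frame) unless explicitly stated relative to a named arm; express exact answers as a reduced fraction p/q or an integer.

N1=34 N2=23 achieved=57/40

class = planetary set [ratio 57/40 wanted; Willis about the carrier]
Willis with ω_sun = 0: ω_ring/ω_arm = (N1+N3)/N3; set equal to 57/40  ⇒  N3/N1 = 1/(57/40 − 1) = 40/17
N3 = N1 + 2·N2  ⇒  N2/N1 = (N3/N1 − 1)/2 = (40/17 − 1)/2 = 23/34
smallest multiple with N1 ≥ 12 and N2 ≥ 10: k = 1  ⇒  N1 = 1·34 = 34, N2 = 1·23 = 23 (N1 ≤ 40, N2 ≤ 30, N2 ≠ N1 ✓), N3 = 34 + 2·23 = 80
check: (N1+N3)/N3 with N1 = 34, N3 = 80 gives 57/40; |achieved − target| = 0 ≤ 57/4000 ✓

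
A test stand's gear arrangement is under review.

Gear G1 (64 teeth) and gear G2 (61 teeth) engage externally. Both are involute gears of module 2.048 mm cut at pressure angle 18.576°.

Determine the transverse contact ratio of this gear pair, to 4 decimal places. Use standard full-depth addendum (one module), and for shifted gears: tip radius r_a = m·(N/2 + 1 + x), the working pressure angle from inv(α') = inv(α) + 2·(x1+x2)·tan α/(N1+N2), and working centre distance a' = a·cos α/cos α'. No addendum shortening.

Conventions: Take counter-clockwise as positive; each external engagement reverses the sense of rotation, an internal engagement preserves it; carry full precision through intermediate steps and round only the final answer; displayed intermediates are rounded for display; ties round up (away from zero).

1.8781

single-mesh involute tooth geometry (64T engaging 61T at module 2.048)
base radii: r_b1 = 62.121701, r_b2 = 59.209746
tip radii: r_a1 = 67.584000, r_a2 = 64.512000
no profile shift: α' = α, a' = a
action lengths: √(r_a1²−r_b1²) = 26.617500, √(r_a2²−r_b2²) = 25.612577
base pitch p_b = π·m·cos α = 6.098784
CR = (26.617500 + 25.612577 − 128.000000·sin 18.57600°)/6.098784 = 1.878097
contact ratio ≈ 1.8781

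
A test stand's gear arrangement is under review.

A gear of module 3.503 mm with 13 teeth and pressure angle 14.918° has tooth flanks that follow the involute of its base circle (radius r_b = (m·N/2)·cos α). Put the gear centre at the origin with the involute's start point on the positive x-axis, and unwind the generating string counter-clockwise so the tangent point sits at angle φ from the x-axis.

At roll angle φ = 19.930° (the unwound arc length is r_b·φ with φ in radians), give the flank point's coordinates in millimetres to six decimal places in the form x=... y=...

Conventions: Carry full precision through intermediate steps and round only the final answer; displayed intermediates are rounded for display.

x=23.293141 y=0.304953

recognized (one wheel, involute flank): single-mesh tooth geometry, m = 3.503, N = 13
pitch radius r_p = m·N/2 = 3.503·13/2 = 22.769500
base radius r_b = r_p·cos α = 22.769500·cos 14.918° = 22.002060
roll angle φ = 19.930° = 0.34784412 rad
x = r_b·(cos φ + φ·sin φ) = 23.293141
y = r_b·(sin φ − φ·cos φ) = 0.304953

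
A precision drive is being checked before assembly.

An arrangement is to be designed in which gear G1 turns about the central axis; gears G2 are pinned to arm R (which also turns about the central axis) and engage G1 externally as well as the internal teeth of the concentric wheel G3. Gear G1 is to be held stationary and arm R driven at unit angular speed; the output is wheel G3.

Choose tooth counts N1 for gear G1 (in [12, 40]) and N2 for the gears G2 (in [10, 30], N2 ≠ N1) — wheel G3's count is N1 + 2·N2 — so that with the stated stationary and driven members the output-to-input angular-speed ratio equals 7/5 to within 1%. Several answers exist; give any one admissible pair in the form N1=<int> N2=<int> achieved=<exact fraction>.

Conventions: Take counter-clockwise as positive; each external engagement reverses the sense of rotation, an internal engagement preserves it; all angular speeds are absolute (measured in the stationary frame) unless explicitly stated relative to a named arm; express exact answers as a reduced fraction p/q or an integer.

N1=16 N2=12 achieved=7/5

class = planetary set [ratio 7/5 wanted; Willis about the carrier]
Willis with ω_sun = 0: ω_ring/ω_arm = (N1+N3)/N3; set equal to 7/5  ⇒  N3/N1 = 1/(7/5 − 1) = 5/2
N3 = N1 + 2·N2  ⇒  N2/N1 = (N3/N1 − 1)/2 = (5/2 − 1)/2 = 3/4
smallest multiple with N1 ≥ 12 and N2 ≥ 10: k = 4  ⇒  N1 = 4·4 = 16, N2 = 4·3 = 12 (N1 ≤ 40, N2 ≤ 30, N2 ≠ N1 ✓), N3 = 16 + 2·12 = 40
check: (N1+N3)/N3 with N1 = 16, N3 = 40 gives 7/5; |achieved − target| = 0 ≤ 7/500 ✓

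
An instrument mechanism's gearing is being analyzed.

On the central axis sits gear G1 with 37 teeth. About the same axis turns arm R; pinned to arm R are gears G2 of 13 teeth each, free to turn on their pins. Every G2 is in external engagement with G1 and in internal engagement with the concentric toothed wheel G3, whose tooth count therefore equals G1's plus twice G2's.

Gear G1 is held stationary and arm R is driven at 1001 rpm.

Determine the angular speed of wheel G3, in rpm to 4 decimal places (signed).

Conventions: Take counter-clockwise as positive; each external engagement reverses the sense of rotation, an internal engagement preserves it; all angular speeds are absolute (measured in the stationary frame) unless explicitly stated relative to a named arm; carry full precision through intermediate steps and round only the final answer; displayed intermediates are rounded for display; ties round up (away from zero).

+1588.8889 rpm

planetary set (37T centre, 13T on arm, 63T internal) — Willis relation
normalise by the input: solve with ω_arm = 1, then scale by 1001 rpm
ring teeth: 37 + 2·13 = 63
37(ω_sun−ω_arm) = −63(ω_ring−ω_arm),  ω_sun = 0, ω_arm = 1
ω_ring = 1 − (37/63)(0−1) = 100/63
scale: ω_ring = 100/63 × 1001 rpm = +1588.8889 rpm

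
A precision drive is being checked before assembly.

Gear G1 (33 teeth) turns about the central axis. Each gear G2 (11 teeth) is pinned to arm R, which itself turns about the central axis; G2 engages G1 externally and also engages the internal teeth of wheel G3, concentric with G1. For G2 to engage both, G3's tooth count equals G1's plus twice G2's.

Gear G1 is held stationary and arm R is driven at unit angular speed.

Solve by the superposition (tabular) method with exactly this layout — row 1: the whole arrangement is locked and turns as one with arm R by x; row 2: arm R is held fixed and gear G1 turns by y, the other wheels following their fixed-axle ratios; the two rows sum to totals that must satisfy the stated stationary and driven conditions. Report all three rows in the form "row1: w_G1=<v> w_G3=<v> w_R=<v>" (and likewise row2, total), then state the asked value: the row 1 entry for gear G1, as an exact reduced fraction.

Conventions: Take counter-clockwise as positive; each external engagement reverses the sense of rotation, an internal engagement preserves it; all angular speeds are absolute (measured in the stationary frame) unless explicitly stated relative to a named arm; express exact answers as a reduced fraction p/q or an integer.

row1: w_G1=1 w_G3=1 w_R=1
row2: w_G1=-1 w_G3=3/5 w_R=0
total: w_G1=0 w_G3=8/5 w_R=1
asked value: 1

recognized (axles ride arm R): planetary set, 33/11/55 teeth
row 1 (train locked, turned with arm): all members turn x
row 2: sun turns y, ring = −(33/55)·y, arm 0
boundary: total ω_sun = x + y = 0 and total ω_arm = x = 1  ⇒  y = -1, x = 1
row 2 ring = −(33/55)·(-1) = 3/5
totals (row 1 + row 2): sun 1 + (-1) = 0, ring 1 + 3/5 = 8/5, arm 1 + 0 = 1
asked cell (row1, sun) = 1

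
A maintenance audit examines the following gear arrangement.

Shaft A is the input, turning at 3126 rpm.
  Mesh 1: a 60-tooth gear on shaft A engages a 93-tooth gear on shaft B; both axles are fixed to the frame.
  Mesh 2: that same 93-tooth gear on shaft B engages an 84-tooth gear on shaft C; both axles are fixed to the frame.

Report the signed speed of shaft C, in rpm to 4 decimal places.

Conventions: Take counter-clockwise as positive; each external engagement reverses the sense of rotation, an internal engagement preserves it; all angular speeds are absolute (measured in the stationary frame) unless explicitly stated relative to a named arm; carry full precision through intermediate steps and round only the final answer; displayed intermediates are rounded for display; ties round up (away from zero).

class = fixed-axis compound train [2 meshes; 2 ratios multiply, 2 sense flips]
mesh 1 [60T→93T]: ω = 3126.0000×60/93 = 2016.7742 rpm, sense flips to −
mesh 2 [93T→84T]: ω = 2016.7742×93/84 = 2232.8571 rpm, sense flips to +
signed output speed = +2232.8571 rpm

+2232.8571 rpm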